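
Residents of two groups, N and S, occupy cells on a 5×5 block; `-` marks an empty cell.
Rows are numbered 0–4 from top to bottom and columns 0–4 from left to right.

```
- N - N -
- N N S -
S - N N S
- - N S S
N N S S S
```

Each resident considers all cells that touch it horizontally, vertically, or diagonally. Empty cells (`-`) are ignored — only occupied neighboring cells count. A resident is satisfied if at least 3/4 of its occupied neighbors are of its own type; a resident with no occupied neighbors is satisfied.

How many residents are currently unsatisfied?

Row 0: (0,1)N 2/2 ok · (0,3)N 1/2 unhappy
Row 1: (1,1)N 3/4 ok · (1,2)N 5/6 ok · (1,3)S 1/5 unhappy
Row 2: (2,0)S 0/1 unhappy · (2,2)N 4/6 unhappy · (2,3)N 3/7 unhappy · (2,4)S 3/4 ok
Row 3: (3,2)N 3/6 unhappy · (3,3)S 5/8 unhappy · (3,4)S 4/5 ok
Row 4: (4,0)N 1/1 ok · (4,1)N 2/3 unhappy · (4,2)S 2/4 unhappy · (4,3)S 4/5 ok · (4,4)S 3/3 ok
Unsatisfied: (0,3), (1,3), (2,0), (2,2), (2,3), (3,2), (3,3), (4,1), (4,2) — 9 in total.

9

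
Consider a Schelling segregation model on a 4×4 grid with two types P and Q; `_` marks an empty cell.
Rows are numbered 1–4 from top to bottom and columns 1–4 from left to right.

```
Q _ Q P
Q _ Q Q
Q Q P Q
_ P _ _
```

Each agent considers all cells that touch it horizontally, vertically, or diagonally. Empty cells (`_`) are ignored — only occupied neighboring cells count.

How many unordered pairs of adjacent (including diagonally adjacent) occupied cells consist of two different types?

Scan each occupied cell's neighbors to the right and below (and the two forward diagonals) so each pair is counted once.
From row 1: 3 unlike of 6 pairs (running 3/6).
From row 2: 2 unlike of 8 pairs (running 5/14).
From row 3: 4 unlike of 6 pairs (running 9/20).
Total adjacent occupied pairs: 20; unlike-type pairs: 9.

9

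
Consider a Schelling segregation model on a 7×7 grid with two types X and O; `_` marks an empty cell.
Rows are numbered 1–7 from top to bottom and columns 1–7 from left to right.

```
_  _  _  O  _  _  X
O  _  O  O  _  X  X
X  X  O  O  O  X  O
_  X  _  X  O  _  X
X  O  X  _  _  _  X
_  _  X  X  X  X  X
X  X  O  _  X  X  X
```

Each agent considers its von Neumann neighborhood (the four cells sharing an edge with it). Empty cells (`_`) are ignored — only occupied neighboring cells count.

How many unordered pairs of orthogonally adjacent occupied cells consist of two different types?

Scan each occupied cell's neighbors to the right and below so each pair is counted once.
Row 1: O(1,4)–O(2,4)= X(1,7)–X(2,7)=  → 0/2 unlike.
Row 2: O(2,1)–X(3,1)≠ O(2,3)–O(2,4)= O(2,3)–O(3,3)= O(2,4)–O(3,4)= X(2,6)–X(2,7)= X(2,6)–X(3,6)= X(2,7)–O(3,7)≠  → 2/7 unlike.
Row 3: X(3,1)–X(3,2)= X(3,2)–O(3,3)≠ X(3,2)–X(4,2)= O(3,3)–O(3,4)= O(3,4)–O(3,5)= O(3,4)–X(4,4)≠ O(3,5)–X(3,6)≠ O(3,5)–O(4,5)= X(3,6)–O(3,7)≠ O(3,7)–X(4,7)≠  → 5/10 unlike.
Row 4: X(4,2)–O(5,2)≠ X(4,4)–O(4,5)≠ X(4,7)–X(5,7)=  → 2/3 unlike.
Row 5: X(5,1)–O(5,2)≠ O(5,2)–X(5,3)≠ X(5,3)–X(6,3)= X(5,7)–X(6,7)=  → 2/4 unlike.
Row 6: X(6,3)–X(6,4)= X(6,3)–O(7,3)≠ X(6,4)–X(6,5)= X(6,5)–X(6,6)= X(6,5)–X(7,5)= X(6,6)–X(6,7)= X(6,6)–X(7,6)= X(6,7)–X(7,7)=  → 1/8 unlike.
Row 7: X(7,1)–X(7,2)= X(7,2)–O(7,3)≠ X(7,5)–X(7,6)= X(7,6)–X(7,7)=  → 1/4 unlike.
Total adjacent occupied pairs: 38; unlike-type pairs: 13.

13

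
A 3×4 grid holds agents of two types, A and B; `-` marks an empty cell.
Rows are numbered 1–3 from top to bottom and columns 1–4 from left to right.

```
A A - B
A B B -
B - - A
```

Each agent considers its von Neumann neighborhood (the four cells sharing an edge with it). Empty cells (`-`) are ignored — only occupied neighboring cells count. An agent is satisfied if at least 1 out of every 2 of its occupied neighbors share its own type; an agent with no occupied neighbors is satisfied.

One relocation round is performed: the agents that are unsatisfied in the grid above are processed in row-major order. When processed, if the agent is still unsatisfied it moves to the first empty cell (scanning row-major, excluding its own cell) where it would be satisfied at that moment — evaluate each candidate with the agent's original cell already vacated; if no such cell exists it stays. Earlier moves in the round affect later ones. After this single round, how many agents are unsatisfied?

0

Initially unsatisfied (in order): (2,1), (2,2), (3,1).
  (2,1) → (3,3).
  (2,2): now satisfied by earlier moves; stays.
  (3,1): now satisfied by earlier moves; stays.
Resulting grid:
A A - B
- B B -
B - A A
All satisfied now.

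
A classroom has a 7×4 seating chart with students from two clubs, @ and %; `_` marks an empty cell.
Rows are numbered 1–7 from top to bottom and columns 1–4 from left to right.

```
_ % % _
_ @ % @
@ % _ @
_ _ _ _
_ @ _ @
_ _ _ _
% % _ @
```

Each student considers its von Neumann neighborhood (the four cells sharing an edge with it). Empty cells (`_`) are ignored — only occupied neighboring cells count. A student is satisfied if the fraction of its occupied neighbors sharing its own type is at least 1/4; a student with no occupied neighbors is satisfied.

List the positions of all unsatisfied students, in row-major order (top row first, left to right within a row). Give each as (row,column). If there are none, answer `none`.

(2,2), (3,1), (3,2)

(1,2)% 1/2 ok
(1,3)% 2/2 ok
(2,2)@ 0/3 unhappy
(2,3)% 1/3 ok
(2,4)@ 1/2 ok
(3,1)@ 0/1 unhappy
(3,2)% 0/2 unhappy
(3,4)@ 1/1 ok
(5,2)@ 0/0 ok
(5,4)@ 0/0 ok
(7,1)% 1/1 ok
(7,2)% 1/1 ok
(7,4)@ 0/0 ok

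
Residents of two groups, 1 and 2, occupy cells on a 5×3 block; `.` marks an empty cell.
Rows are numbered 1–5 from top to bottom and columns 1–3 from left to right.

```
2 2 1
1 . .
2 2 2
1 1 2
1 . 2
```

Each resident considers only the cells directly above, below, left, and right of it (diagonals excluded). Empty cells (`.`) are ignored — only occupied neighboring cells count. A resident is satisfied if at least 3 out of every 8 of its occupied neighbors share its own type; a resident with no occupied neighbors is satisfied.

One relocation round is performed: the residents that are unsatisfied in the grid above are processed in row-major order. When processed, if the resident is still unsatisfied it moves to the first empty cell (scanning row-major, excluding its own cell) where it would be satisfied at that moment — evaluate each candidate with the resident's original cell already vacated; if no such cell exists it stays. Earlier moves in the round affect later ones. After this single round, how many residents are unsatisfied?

Initially unsatisfied (in order): (1,3), (2,1), (3,1), (4,2).
  (1,3) → (5,2).
  (2,1): no empty cell satisfies it; stays.
  (3,1) → (1,3).
  (4,2): now satisfied by earlier moves; stays.
Resulting grid:
2 2 2
1 . .
. 2 2
1 1 2
1 1 2
Unsatisfied now: (2,1).

1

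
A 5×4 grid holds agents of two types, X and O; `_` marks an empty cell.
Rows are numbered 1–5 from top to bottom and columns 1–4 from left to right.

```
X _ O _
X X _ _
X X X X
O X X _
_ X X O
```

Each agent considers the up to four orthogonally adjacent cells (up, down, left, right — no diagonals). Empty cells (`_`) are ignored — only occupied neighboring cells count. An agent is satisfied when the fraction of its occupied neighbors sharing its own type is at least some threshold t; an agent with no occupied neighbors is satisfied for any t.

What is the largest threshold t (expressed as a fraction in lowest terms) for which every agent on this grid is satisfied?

0/1

Row 1: (1,1)X 1/1 · (1,3)O — no occupied neighbors
Row 2: (2,1)X 3/3 · (2,2)X 2/2
Row 3: (3,1)X 2/3 · (3,2)X 4/4 · (3,3)X 3/3 · (3,4)X 1/1
Row 4: (4,1)O 0/2 · (4,2)X 3/4 · (4,3)X 3/3
Row 5: (5,2)X 2/2 · (5,3)X 2/3 · (5,4)O 0/1
The smallest same-type fraction is 0/2 at (4,1), which reduces to 0/1. Any threshold above that leaves this agent unsatisfied.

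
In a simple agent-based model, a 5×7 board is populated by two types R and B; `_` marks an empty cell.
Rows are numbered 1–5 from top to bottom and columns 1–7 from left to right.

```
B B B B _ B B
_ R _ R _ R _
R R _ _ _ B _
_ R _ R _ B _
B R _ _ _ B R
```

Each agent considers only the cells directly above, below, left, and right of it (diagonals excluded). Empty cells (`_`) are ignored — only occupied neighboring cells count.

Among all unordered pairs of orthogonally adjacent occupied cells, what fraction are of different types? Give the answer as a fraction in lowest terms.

Scan each occupied cell's neighbors to the right and below so each pair is counted once.
Row 1: B(1,1)–B(1,2)= B(1,2)–B(1,3)= B(1,2)–R(2,2)≠ B(1,3)–B(1,4)= B(1,4)–R(2,4)≠ B(1,6)–B(1,7)= B(1,6)–R(2,6)≠  → 3/7 unlike.
Row 2: R(2,2)–R(3,2)= R(2,6)–B(3,6)≠  → 1/2 unlike.
Row 3: R(3,1)–R(3,2)= R(3,2)–R(4,2)= B(3,6)–B(4,6)=  → 0/3 unlike.
Row 4: R(4,2)–R(5,2)= B(4,6)–B(5,6)=  → 0/2 unlike.
Row 5: B(5,1)–R(5,2)≠ B(5,6)–R(5,7)≠  → 2/2 unlike.
Total adjacent occupied pairs: 16; unlike-type pairs: 6.
6/16 reduces to 3/8.

3/8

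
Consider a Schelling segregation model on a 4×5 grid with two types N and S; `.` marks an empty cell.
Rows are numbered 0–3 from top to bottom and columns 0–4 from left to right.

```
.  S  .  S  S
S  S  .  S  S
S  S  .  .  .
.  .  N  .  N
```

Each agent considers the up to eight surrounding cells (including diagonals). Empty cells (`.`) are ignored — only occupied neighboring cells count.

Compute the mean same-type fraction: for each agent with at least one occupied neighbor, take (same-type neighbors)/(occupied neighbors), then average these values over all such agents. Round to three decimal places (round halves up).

Row 0: (0,1)S 2/2 · (0,3)S 3/3 · (0,4)S 3/3
Row 1: (1,0)S 4/4 · (1,1)S 4/4 · (1,3)S 3/3 · (1,4)S 3/3
Row 2: (2,0)S 3/3 · (2,1)S 3/4
Row 3: (3,2)N 0/1 · (3,4)N — no occupied neighbors
Sum over 10 agents: 2/2 + 3/3 + 3/3 + 4/4 + 4/4 + 3/3 + 3/3 + 3/3 + 3/4 + 0/1 = 35/4; mean = 35/4 ÷ 10 = 7/8 = 0.875 → 0.875.

0.875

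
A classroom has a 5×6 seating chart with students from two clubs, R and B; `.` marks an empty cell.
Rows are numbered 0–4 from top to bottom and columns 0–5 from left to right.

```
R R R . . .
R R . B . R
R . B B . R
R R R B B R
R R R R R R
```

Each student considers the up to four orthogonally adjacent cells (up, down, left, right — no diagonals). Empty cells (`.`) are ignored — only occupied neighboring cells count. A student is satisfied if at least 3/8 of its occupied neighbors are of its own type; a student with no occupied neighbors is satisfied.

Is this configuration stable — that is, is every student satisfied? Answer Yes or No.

(0,0)R 2/2 ok
(0,1)R 3/3 ok
(0,2)R 1/1 ok
(1,0)R 3/3 ok
(1,1)R 2/2 ok
(1,3)B 1/1 ok
(1,5)R 1/1 ok
(2,0)R 2/2 ok
(2,2)B 1/2 ok
(2,3)B 3/3 ok
(2,5)R 2/2 ok
(3,0)R 3/3 ok
(3,1)R 3/3 ok
(3,2)R 2/4 ok
(3,3)B 2/4 ok
(3,4)B 1/3 unhappy
(3,5)R 2/3 ok
(4,0)R 2/2 ok
(4,1)R 3/3 ok
(4,2)R 3/3 ok
(4,3)R 2/3 ok
(4,4)R 2/3 ok
(4,5)R 2/2 ok
For instance (3,4) has only 1/3 same-type neighbors, below 3/8.

No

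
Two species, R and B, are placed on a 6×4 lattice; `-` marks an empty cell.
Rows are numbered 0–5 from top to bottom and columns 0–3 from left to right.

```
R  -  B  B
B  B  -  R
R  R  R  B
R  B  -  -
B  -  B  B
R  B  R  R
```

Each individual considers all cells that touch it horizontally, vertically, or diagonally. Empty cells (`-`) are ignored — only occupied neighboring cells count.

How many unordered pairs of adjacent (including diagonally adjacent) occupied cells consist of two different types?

Scan each occupied cell's neighbors to the right and below (and the two forward diagonals) so each pair is counted once.
Row 0: R(0,0)–B(1,0)≠ R(0,0)–B(1,1)≠ B(0,2)–B(0,3)= B(0,2)–R(1,3)≠ B(0,2)–B(1,1)= B(0,3)–R(1,3)≠  → 4/6 unlike.
Row 1: B(1,0)–B(1,1)= B(1,0)–R(2,0)≠ B(1,0)–R(2,1)≠ B(1,1)–R(2,1)≠ B(1,1)–R(2,2)≠ B(1,1)–R(2,0)≠ R(1,3)–B(2,3)≠ R(1,3)–R(2,2)=  → 6/8 unlike.
Row 2: R(2,0)–R(2,1)= R(2,0)–R(3,0)= R(2,0)–B(3,1)≠ R(2,1)–R(2,2)= R(2,1)–B(3,1)≠ R(2,1)–R(3,0)= R(2,2)–B(2,3)≠ R(2,2)–B(3,1)≠  → 4/8 unlike.
Row 3: R(3,0)–B(3,1)≠ R(3,0)–B(4,0)≠ B(3,1)–B(4,2)= B(3,1)–B(4,0)=  → 2/4 unlike.
Row 4: B(4,0)–R(5,0)≠ B(4,0)–B(5,1)= B(4,2)–B(4,3)= B(4,2)–R(5,2)≠ B(4,2)–R(5,3)≠ B(4,2)–B(5,1)= B(4,3)–R(5,3)≠ B(4,3)–R(5,2)≠  → 5/8 unlike.
Row 5: R(5,0)–B(5,1)≠ B(5,1)–R(5,2)≠ R(5,2)–R(5,3)=  → 2/3 unlike.
Total adjacent occupied pairs: 37; unlike-type pairs: 23.

23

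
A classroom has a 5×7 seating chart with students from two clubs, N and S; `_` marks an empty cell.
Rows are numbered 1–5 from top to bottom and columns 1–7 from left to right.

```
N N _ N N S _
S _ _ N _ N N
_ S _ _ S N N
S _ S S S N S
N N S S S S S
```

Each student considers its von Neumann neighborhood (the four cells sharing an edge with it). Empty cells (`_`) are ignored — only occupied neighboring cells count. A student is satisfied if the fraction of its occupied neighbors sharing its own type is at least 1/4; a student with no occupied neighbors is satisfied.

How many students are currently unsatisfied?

3

Row 1: (1,1)N 1/2 ✓ · (1,2)N 1/1 ✓ · (1,4)N 2/2 ✓ · (1,5)N 1/2 ✓ · (1,6)S 0/2 ✗
Row 2: (2,1)S 0/1 ✗ · (2,4)N 1/1 ✓ · (2,6)N 2/3 ✓ · (2,7)N 2/2 ✓
Row 3: (3,2)S 0/0 ✓ · (3,5)S 1/2 ✓ · (3,6)N 3/4 ✓ · (3,7)N 2/3 ✓
Row 4: (4,1)S 0/1 ✗ · (4,3)S 2/2 ✓ · (4,4)S 3/3 ✓ · (4,5)S 3/4 ✓ · (4,6)N 1/4 ✓ · (4,7)S 1/3 ✓
Row 5: (5,1)N 1/2 ✓ · (5,2)N 1/2 ✓ · (5,3)S 2/3 ✓ · (5,4)S 3/3 ✓ · (5,5)S 3/3 ✓ · (5,6)S 2/3 ✓ · (5,7)S 2/2 ✓
Unsatisfied: (1,6), (2,1), (4,1) — 3 in total.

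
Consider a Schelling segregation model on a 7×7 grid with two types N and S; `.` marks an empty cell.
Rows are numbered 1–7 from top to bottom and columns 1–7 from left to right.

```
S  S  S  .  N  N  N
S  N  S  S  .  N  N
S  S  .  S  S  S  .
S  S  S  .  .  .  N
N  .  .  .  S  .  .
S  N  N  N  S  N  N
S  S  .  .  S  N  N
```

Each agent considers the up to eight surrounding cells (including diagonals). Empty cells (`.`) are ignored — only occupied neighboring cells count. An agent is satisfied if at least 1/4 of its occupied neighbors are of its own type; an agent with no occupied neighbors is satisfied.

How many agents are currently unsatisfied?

2

(1,1)S 2/3 ✓
(1,2)S 4/5 ✓
(1,3)S 3/4 ✓
(1,5)N 2/3 ✓
(1,6)N 4/4 ✓
(1,7)N 3/3 ✓
(2,1)S 4/5 ✓
(2,2)N 0/7 ✗
(2,3)S 5/6 ✓
(2,4)S 4/5 ✓
(2,6)N 4/6 ✓
(2,7)N 3/4 ✓
(3,1)S 4/5 ✓
(3,2)S 6/7 ✓
(3,4)S 4/4 ✓
(3,5)S 3/4 ✓
(3,6)S 1/4 ✓
(4,1)S 3/4 ✓
(4,2)S 4/5 ✓
(4,3)S 3/3 ✓
(4,7)N 0/1 ✗
(5,1)N 1/4 ✓
(5,5)S 1/3 ✓
(6,1)S 2/4 ✓
(6,2)N 2/5 ✓
(6,3)N 2/3 ✓
(6,4)N 1/4 ✓
(6,5)S 2/5 ✓
(6,6)N 3/6 ✓
(6,7)N 3/3 ✓
(7,1)S 2/3 ✓
(7,2)S 2/4 ✓
(7,5)S 1/4 ✓
(7,6)N 3/5 ✓
(7,7)N 3/3 ✓
Unsatisfied: (2,2), (4,7) — 2 in total.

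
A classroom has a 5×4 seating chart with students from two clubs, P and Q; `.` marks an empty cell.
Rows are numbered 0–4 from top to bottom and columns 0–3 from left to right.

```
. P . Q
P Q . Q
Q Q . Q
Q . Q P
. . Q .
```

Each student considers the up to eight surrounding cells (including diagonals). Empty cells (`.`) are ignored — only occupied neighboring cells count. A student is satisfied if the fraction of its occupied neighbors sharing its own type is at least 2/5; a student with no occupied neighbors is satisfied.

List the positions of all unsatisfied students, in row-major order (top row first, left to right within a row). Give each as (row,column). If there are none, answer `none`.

(1,0), (3,3)

(0,1)P 1/2 satisfied
(0,3)Q 1/1 satisfied
(1,0)P 1/4 not
(1,1)Q 2/4 satisfied
(1,3)Q 2/2 satisfied
(2,0)Q 3/4 satisfied
(2,1)Q 4/5 satisfied
(2,3)Q 2/3 satisfied
(3,0)Q 2/2 satisfied
(3,2)Q 3/4 satisfied
(3,3)P 0/3 not
(4,2)Q 1/2 satisfied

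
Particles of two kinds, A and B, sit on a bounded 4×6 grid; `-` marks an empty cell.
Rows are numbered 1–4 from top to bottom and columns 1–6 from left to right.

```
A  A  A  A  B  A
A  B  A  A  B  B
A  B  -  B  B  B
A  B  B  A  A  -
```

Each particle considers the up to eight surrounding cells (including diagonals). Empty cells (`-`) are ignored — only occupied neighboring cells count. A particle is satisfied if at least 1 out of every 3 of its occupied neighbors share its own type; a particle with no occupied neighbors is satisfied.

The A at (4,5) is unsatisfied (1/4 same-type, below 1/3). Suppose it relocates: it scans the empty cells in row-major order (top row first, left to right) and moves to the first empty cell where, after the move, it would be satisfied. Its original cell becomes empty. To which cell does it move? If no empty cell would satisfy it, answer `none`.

Vacating (4,5). Empty cells in order:
  (3,3): 3/8 same-type → satisfied — stop here.

(3,3)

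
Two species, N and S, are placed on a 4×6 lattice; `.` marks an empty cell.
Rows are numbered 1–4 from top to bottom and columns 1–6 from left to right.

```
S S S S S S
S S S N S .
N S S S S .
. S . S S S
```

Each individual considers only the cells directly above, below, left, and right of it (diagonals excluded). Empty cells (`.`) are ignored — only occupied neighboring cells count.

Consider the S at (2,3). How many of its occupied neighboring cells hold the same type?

Occupied neighbors of (2,3): (1,3)=S, (3,3)=S, (2,2)=S, (2,4)=N.
Same type (S): 3 of 4.

3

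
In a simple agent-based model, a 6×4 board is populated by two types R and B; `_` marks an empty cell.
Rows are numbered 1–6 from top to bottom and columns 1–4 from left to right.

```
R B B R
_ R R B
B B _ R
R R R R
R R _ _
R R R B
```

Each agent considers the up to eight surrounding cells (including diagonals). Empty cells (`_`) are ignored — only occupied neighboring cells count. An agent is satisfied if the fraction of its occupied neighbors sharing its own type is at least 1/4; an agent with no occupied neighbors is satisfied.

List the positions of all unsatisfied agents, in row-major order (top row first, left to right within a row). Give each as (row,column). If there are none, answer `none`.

(3,2), (6,4)

Row 1: (1,1)R 1/2 ✓ · (1,2)B 1/4 ✓ · (1,3)B 2/5 ✓ · (1,4)R 1/3 ✓
Row 2: (2,2)R 2/6 ✓ · (2,3)R 3/7 ✓ · (2,4)B 1/4 ✓
Row 3: (3,1)B 1/4 ✓ · (3,2)B 1/6 ✗ · (3,4)R 3/4 ✓
Row 4: (4,1)R 3/5 ✓ · (4,2)R 4/6 ✓ · (4,3)R 4/5 ✓ · (4,4)R 2/2 ✓
Row 5: (5,1)R 5/5 ✓ · (5,2)R 7/7 ✓
Row 6: (6,1)R 3/3 ✓ · (6,2)R 4/4 ✓ · (6,3)R 2/3 ✓ · (6,4)B 0/1 ✗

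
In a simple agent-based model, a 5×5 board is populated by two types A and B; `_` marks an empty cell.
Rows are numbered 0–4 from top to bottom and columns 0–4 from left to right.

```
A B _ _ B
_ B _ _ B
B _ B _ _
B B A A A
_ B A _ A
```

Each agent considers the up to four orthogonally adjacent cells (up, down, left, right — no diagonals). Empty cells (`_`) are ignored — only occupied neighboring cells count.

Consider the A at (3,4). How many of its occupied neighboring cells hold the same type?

2

Occupied neighbors of (3,4): (4,4)=A, (3,3)=A.
Same type (A): 2 of 2.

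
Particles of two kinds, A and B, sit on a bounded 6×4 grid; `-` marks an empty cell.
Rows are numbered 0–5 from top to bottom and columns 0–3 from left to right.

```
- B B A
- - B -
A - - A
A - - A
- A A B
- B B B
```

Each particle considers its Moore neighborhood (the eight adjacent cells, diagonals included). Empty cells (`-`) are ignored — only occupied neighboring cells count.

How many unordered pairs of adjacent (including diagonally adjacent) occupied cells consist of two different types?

Scan each occupied cell's neighbors to the right and below (and the two forward diagonals) so each pair is counted once.
Row 0: B(0,1)–B(0,2)= B(0,1)–B(1,2)= B(0,2)–A(0,3)≠ B(0,2)–B(1,2)= A(0,3)–B(1,2)≠  → 2/5 unlike.
Row 1: B(1,2)–A(2,3)≠  → 1/1 unlike.
Row 2: A(2,0)–A(3,0)= A(2,3)–A(3,3)=  → 0/2 unlike.
Row 3: A(3,0)–A(4,1)= A(3,3)–B(4,3)≠ A(3,3)–A(4,2)=  → 1/3 unlike.
Row 4: A(4,1)–A(4,2)= A(4,1)–B(5,1)≠ A(4,1)–B(5,2)≠ A(4,2)–B(4,3)≠ A(4,2)–B(5,2)≠ A(4,2)–B(5,3)≠ A(4,2)–B(5,1)≠ B(4,3)–B(5,3)= B(4,3)–B(5,2)=  → 6/9 unlike.
Row 5: B(5,1)–B(5,2)= B(5,2)–B(5,3)=  → 0/2 unlike.
Total adjacent occupied pairs: 22; unlike-type pairs: 10.

10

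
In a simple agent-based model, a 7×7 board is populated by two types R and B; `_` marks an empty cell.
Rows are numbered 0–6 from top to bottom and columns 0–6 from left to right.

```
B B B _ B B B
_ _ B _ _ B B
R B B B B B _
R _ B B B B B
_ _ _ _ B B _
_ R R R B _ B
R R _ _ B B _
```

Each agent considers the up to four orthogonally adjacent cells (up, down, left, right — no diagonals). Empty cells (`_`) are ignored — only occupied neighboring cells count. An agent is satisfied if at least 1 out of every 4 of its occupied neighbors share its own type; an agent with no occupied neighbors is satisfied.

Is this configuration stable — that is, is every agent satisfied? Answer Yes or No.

(0,0)B 1/1 ok
(0,1)B 2/2 ok
(0,2)B 2/2 ok
(0,4)B 1/1 ok
(0,5)B 3/3 ok
(0,6)B 2/2 ok
(1,2)B 2/2 ok
(1,5)B 3/3 ok
(1,6)B 2/2 ok
(2,0)R 1/2 ok
(2,1)B 1/2 ok
(2,2)B 4/4 ok
(2,3)B 3/3 ok
(2,4)B 3/3 ok
(2,5)B 3/3 ok
(3,0)R 1/1 ok
(3,2)B 2/2 ok
(3,3)B 3/3 ok
(3,4)B 4/4 ok
(3,5)B 4/4 ok
(3,6)B 1/1 ok
(4,4)B 3/3 ok
(4,5)B 2/2 ok
(5,1)R 2/2 ok
(5,2)R 2/2 ok
(5,3)R 1/2 ok
(5,4)B 2/3 ok
(5,6)B 0/0 ok
(6,0)R 1/1 ok
(6,1)R 2/2 ok
(6,4)B 2/2 ok
(6,5)B 1/1 ok
All meet the threshold, so the configuration is stable.

Yes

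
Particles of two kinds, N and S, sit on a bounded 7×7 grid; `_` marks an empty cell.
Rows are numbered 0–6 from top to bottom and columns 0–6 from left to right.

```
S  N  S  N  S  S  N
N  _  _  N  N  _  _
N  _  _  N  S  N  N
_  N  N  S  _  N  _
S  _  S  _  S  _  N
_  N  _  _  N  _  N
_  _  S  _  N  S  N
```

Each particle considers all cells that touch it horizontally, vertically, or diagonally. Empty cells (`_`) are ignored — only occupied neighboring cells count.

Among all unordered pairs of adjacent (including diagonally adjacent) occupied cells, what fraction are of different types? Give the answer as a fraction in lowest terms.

29/51

Scan each occupied cell's neighbors to the right and below (and the two forward diagonals) so each pair is counted once.
Row 0: S(0,0)–N(0,1)≠ S(0,0)–N(1,0)≠ N(0,1)–S(0,2)≠ N(0,1)–N(1,0)= S(0,2)–N(0,3)≠ S(0,2)–N(1,3)≠ N(0,3)–S(0,4)≠ N(0,3)–N(1,3)= N(0,3)–N(1,4)= S(0,4)–S(0,5)= S(0,4)–N(1,4)≠ S(0,4)–N(1,3)≠ S(0,5)–N(0,6)≠ S(0,5)–N(1,4)≠  → 10/14 unlike.
Row 1: N(1,0)–N(2,0)= N(1,3)–N(1,4)= N(1,3)–N(2,3)= N(1,3)–S(2,4)≠ N(1,4)–S(2,4)≠ N(1,4)–N(2,5)= N(1,4)–N(2,3)=  → 2/7 unlike.
Row 2: N(2,0)–N(3,1)= N(2,3)–S(2,4)≠ N(2,3)–S(3,3)≠ N(2,3)–N(3,2)= S(2,4)–N(2,5)≠ S(2,4)–N(3,5)≠ S(2,4)–S(3,3)= N(2,5)–N(2,6)= N(2,5)–N(3,5)= N(2,6)–N(3,5)=  → 4/10 unlike.
Row 3: N(3,1)–N(3,2)= N(3,1)–S(4,2)≠ N(3,1)–S(4,0)≠ N(3,2)–S(3,3)≠ N(3,2)–S(4,2)≠ S(3,3)–S(4,4)= S(3,3)–S(4,2)= N(3,5)–N(4,6)= N(3,5)–S(4,4)≠  → 5/9 unlike.
Row 4: S(4,0)–N(5,1)≠ S(4,2)–N(5,1)≠ S(4,4)–N(5,4)≠ N(4,6)–N(5,6)=  → 3/4 unlike.
Row 5: N(5,1)–S(6,2)≠ N(5,4)–N(6,4)= N(5,4)–S(6,5)≠ N(5,6)–N(6,6)= N(5,6)–S(6,5)≠  → 3/5 unlike.
Row 6: N(6,4)–S(6,5)≠ S(6,5)–N(6,6)≠  → 2/2 unlike.
Total adjacent occupied pairs: 51; unlike-type pairs: 29.
29/51 is already in lowest terms.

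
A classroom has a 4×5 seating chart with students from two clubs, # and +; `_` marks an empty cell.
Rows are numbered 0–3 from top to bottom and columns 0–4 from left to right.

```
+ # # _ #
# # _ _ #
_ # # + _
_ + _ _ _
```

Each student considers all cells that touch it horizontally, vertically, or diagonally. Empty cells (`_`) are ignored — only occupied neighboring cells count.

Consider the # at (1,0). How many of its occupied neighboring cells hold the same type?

Occupied neighbors of (1,0): (0,0)=+, (0,1)=#, (1,1)=#, (2,1)=#.
Same type (#): 3 of 4.

3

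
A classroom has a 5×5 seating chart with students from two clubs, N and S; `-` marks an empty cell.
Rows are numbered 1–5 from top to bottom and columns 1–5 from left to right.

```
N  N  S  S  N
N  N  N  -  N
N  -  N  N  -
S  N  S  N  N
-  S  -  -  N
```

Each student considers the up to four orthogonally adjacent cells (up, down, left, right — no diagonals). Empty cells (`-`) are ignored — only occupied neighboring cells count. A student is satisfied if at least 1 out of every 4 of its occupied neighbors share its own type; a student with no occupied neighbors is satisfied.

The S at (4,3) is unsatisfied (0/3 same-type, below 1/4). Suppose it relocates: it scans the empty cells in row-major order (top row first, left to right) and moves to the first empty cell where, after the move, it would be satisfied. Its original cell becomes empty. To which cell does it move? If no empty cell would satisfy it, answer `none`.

(2,4)

Vacating (4,3). Empty cells in order:
  (2,4): 1/4 same-type → satisfied — stop here.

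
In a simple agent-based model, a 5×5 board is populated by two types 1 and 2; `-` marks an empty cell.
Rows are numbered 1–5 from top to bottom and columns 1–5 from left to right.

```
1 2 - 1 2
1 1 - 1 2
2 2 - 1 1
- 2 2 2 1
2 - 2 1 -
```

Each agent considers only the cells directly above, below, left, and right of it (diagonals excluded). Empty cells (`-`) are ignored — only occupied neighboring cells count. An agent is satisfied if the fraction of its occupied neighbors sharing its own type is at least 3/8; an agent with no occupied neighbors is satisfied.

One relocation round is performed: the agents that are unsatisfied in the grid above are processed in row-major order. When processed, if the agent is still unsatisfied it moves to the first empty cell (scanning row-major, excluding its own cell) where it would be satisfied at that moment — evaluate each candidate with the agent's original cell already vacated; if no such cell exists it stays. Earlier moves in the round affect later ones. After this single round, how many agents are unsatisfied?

1

Initially unsatisfied (in order): (1,2), (2,2), (2,5), (4,4), (5,4).
  (1,2) → (3,3).
  (2,2): now satisfied by earlier moves; stays.
  (2,5) → (4,1).
  (4,4) → (5,2).
  (5,4) → (1,2).
Resulting grid:
1 1 - 1 2
1 1 - 1 -
2 2 2 1 1
2 2 2 - 1
2 2 2 - -
Unsatisfied now: (1,5).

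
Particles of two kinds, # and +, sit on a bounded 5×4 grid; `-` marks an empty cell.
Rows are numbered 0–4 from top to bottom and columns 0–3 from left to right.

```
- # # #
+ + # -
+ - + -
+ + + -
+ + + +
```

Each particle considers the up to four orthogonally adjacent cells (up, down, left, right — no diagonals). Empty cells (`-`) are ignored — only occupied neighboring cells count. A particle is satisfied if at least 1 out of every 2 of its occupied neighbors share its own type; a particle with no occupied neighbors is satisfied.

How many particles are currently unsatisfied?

2

Row 0: (0,1)# 1/2 ✓ · (0,2)# 3/3 ✓ · (0,3)# 1/1 ✓
Row 1: (1,0)+ 2/2 ✓ · (1,1)+ 1/3 ✗ · (1,2)# 1/3 ✗
Row 2: (2,0)+ 2/2 ✓ · (2,2)+ 1/2 ✓
Row 3: (3,0)+ 3/3 ✓ · (3,1)+ 3/3 ✓ · (3,2)+ 3/3 ✓
Row 4: (4,0)+ 2/2 ✓ · (4,1)+ 3/3 ✓ · (4,2)+ 3/3 ✓ · (4,3)+ 1/1 ✓
Unsatisfied: (1,1), (1,2) — 2 in total.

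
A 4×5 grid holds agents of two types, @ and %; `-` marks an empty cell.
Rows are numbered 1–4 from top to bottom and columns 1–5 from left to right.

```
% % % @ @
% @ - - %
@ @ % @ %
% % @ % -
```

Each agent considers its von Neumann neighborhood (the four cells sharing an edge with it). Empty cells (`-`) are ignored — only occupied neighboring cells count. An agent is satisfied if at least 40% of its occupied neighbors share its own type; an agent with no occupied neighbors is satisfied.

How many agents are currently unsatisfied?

Row 1: (1,1)% 2/2 satisfied · (1,2)% 2/3 satisfied · (1,3)% 1/2 satisfied · (1,4)@ 1/2 satisfied · (1,5)@ 1/2 satisfied
Row 2: (2,1)% 1/3 not · (2,2)@ 1/3 not · (2,5)% 1/2 satisfied
Row 3: (3,1)@ 1/3 not · (3,2)@ 2/4 satisfied · (3,3)% 0/3 not · (3,4)@ 0/3 not · (3,5)% 1/2 satisfied
Row 4: (4,1)% 1/2 satisfied · (4,2)% 1/3 not · (4,3)@ 0/3 not · (4,4)% 0/2 not
Unsatisfied: (2,1), (2,2), (3,1), (3,3), (3,4), (4,2), (4,3), (4,4) — 8 in total.

8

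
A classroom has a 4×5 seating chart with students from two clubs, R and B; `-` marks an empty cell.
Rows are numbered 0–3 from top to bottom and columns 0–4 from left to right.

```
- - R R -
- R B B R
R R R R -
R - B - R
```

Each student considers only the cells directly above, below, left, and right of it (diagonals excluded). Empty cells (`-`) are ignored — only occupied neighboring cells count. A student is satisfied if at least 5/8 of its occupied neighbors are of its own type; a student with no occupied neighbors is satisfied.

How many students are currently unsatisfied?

9

(0,2)R 1/2 unhappy
(0,3)R 1/2 unhappy
(1,1)R 1/2 unhappy
(1,2)B 1/4 unhappy
(1,3)B 1/4 unhappy
(1,4)R 0/1 unhappy
(2,0)R 2/2 ok
(2,1)R 3/3 ok
(2,2)R 2/4 unhappy
(2,3)R 1/2 unhappy
(3,0)R 1/1 ok
(3,2)B 0/1 unhappy
(3,4)R 0/0 ok
Unsatisfied: (0,2), (0,3), (1,1), (1,2), (1,3), (1,4), (2,2), (2,3), (3,2) — 9 in total.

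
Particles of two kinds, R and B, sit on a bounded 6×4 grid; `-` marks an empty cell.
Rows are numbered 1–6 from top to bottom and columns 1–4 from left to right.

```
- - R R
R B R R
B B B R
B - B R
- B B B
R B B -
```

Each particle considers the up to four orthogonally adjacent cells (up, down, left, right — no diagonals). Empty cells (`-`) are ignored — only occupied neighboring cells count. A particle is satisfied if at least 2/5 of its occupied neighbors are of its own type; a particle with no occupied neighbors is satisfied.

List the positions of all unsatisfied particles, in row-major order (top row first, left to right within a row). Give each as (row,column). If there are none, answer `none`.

Row 1: (1,3)R 2/2 satisfied · (1,4)R 2/2 satisfied
Row 2: (2,1)R 0/2 not · (2,2)B 1/3 not · (2,3)R 2/4 satisfied · (2,4)R 3/3 satisfied
Row 3: (3,1)B 2/3 satisfied · (3,2)B 3/3 satisfied · (3,3)B 2/4 satisfied · (3,4)R 2/3 satisfied
Row 4: (4,1)B 1/1 satisfied · (4,3)B 2/3 satisfied · (4,4)R 1/3 not
Row 5: (5,2)B 2/2 satisfied · (5,3)B 4/4 satisfied · (5,4)B 1/2 satisfied
Row 6: (6,1)R 0/1 not · (6,2)B 2/3 satisfied · (6,3)B 2/2 satisfied

(2,1), (2,2), (4,4), (6,1)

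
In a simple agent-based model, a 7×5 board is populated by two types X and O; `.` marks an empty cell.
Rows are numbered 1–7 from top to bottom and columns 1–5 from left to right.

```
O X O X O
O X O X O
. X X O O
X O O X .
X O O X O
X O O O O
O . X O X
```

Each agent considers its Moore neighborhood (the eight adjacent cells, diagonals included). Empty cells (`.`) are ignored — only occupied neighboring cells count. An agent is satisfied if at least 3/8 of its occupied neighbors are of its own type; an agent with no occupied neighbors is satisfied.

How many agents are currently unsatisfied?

(1,1)O 1/3 ✗
(1,2)X 1/5 ✗
(1,3)O 1/5 ✗
(1,4)X 1/5 ✗
(1,5)O 1/3 ✗
(2,1)O 1/4 ✗
(2,2)X 3/7 ✓
(2,3)O 2/8 ✗
(2,4)X 2/8 ✗
(2,5)O 3/5 ✓
(3,2)X 3/7 ✓
(3,3)X 4/8 ✓
(3,4)O 4/7 ✓
(3,5)O 2/4 ✓
(4,1)X 2/4 ✓
(4,2)O 3/7 ✓
(4,3)O 4/8 ✓
(4,4)X 2/7 ✗
(5,1)X 2/5 ✓
(5,2)O 5/8 ✓
(5,3)O 6/8 ✓
(5,4)X 1/7 ✗
(5,5)O 2/4 ✓
(6,1)X 1/4 ✗
(6,2)O 4/7 ✓
(6,3)O 5/7 ✓
(6,4)O 5/8 ✓
(6,5)O 3/5 ✓
(7,1)O 1/2 ✓
(7,3)X 0/4 ✗
(7,4)O 3/5 ✓
(7,5)X 0/3 ✗
Unsatisfied: (1,1), (1,2), (1,3), (1,4), (1,5), (2,1), (2,3), (2,4), (4,4), (5,4), (6,1), (7,3), (7,5) — 13 in total.

13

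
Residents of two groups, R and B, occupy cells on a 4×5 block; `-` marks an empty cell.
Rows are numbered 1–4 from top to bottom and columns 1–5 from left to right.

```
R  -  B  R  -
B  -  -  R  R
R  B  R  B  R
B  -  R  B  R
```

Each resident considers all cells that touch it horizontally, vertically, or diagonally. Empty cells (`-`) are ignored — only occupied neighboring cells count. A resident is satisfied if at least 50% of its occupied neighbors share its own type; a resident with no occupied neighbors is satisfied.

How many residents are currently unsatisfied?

10

(1,1)R 0/1 not
(1,3)B 0/2 not
(1,4)R 2/3 satisfied
(2,1)B 1/3 not
(2,4)R 4/6 satisfied
(2,5)R 3/4 satisfied
(3,1)R 0/3 not
(3,2)B 2/5 not
(3,3)R 2/5 not
(3,4)B 1/7 not
(3,5)R 3/5 satisfied
(4,1)B 1/2 satisfied
(4,3)R 1/4 not
(4,4)B 1/5 not
(4,5)R 1/3 not
Unsatisfied: (1,1), (1,3), (2,1), (3,1), (3,2), (3,3), (3,4), (4,3), (4,4), (4,5) — 10 in total.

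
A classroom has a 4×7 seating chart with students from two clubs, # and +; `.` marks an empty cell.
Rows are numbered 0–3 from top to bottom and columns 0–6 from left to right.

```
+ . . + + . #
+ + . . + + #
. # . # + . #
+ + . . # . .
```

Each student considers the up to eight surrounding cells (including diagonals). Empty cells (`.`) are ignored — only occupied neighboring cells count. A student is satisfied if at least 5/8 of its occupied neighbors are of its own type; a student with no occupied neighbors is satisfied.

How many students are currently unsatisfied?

(0,0)+ 2/2 ✓
(0,3)+ 2/2 ✓
(0,4)+ 3/3 ✓
(0,6)# 1/2 ✗
(1,0)+ 2/3 ✓
(1,1)+ 2/3 ✓
(1,4)+ 4/5 ✓
(1,5)+ 3/6 ✗
(1,6)# 2/3 ✓
(2,1)# 0/4 ✗
(2,3)# 1/3 ✗
(2,4)+ 2/4 ✗
(2,6)# 1/2 ✗
(3,0)+ 1/2 ✗
(3,1)+ 1/2 ✗
(3,4)# 1/2 ✗
Unsatisfied: (0,6), (1,5), (2,1), (2,3), (2,4), (2,6), (3,0), (3,1), (3,4) — 9 in total.

9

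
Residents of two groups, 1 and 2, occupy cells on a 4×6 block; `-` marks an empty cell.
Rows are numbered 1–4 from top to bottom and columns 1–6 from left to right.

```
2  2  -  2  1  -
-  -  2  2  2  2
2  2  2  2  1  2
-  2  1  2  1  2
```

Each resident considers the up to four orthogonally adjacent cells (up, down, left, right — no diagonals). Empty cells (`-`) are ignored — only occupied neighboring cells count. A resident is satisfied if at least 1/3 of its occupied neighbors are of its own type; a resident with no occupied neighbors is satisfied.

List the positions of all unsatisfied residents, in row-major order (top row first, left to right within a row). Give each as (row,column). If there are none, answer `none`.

(1,5), (3,5), (4,3)

Row 1: (1,1)2 1/1 ✓ · (1,2)2 1/1 ✓ · (1,4)2 1/2 ✓ · (1,5)1 0/2 ✗
Row 2: (2,3)2 2/2 ✓ · (2,4)2 4/4 ✓ · (2,5)2 2/4 ✓ · (2,6)2 2/2 ✓
Row 3: (3,1)2 1/1 ✓ · (3,2)2 3/3 ✓ · (3,3)2 3/4 ✓ · (3,4)2 3/4 ✓ · (3,5)1 1/4 ✗ · (3,6)2 2/3 ✓
Row 4: (4,2)2 1/2 ✓ · (4,3)1 0/3 ✗ · (4,4)2 1/3 ✓ · (4,5)1 1/3 ✓ · (4,6)2 1/2 ✓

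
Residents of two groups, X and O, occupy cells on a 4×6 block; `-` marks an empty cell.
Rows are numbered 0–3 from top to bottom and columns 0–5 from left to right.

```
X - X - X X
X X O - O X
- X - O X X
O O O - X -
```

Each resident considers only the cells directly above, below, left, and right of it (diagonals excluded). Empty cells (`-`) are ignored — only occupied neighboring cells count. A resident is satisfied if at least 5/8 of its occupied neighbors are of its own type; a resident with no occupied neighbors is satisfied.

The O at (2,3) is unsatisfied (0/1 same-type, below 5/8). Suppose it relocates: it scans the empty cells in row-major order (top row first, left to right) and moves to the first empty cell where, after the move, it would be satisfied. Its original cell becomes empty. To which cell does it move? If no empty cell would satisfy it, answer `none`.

(1,3)

Vacating (2,3). Empty cells in order:
  (0,1): 0/3 same-type → still unsatisfied.
  (0,3): 0/2 same-type → still unsatisfied.
  (1,3): 2/2 same-type → satisfied — stop here.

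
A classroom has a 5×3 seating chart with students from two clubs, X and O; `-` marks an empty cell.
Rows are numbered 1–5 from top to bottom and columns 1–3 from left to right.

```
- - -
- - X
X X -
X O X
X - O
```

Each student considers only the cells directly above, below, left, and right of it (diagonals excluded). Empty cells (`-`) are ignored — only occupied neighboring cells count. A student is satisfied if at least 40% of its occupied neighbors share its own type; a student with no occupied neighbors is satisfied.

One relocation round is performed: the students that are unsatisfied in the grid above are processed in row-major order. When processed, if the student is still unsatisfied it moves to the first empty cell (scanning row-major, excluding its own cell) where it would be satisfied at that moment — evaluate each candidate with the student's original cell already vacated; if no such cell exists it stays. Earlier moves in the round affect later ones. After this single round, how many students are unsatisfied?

Initially unsatisfied (in order): (4,2), (4,3), (5,3).
  (4,2) → (1,1).
  (4,3) → (1,3).
  (5,3): now satisfied by earlier moves; stays.
Resulting grid:
O - X
- - X
X X -
X - -
X - O
All satisfied now.

0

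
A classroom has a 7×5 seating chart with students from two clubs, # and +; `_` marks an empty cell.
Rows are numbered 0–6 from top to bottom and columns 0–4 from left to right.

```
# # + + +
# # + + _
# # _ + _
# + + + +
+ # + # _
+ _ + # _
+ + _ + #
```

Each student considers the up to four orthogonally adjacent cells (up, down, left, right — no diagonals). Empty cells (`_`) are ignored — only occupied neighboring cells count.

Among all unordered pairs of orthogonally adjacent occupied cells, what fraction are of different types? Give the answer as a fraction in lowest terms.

Scan each occupied cell's neighbors to the right and below so each pair is counted once.
Row 0: #(0,0)–#(0,1)= #(0,0)–#(1,0)= #(0,1)–+(0,2)≠ #(0,1)–#(1,1)= +(0,2)–+(0,3)= +(0,2)–+(1,2)= +(0,3)–+(0,4)= +(0,3)–+(1,3)=  → 1/8 unlike.
Row 1: #(1,0)–#(1,1)= #(1,0)–#(2,0)= #(1,1)–+(1,2)≠ #(1,1)–#(2,1)= +(1,2)–+(1,3)= +(1,3)–+(2,3)=  → 1/6 unlike.
Row 2: #(2,0)–#(2,1)= #(2,0)–#(3,0)= #(2,1)–+(3,1)≠ +(2,3)–+(3,3)=  → 1/4 unlike.
Row 3: #(3,0)–+(3,1)≠ #(3,0)–+(4,0)≠ +(3,1)–+(3,2)= +(3,1)–#(4,1)≠ +(3,2)–+(3,3)= +(3,2)–+(4,2)= +(3,3)–+(3,4)= +(3,3)–#(4,3)≠  → 4/8 unlike.
Row 4: +(4,0)–#(4,1)≠ +(4,0)–+(5,0)= #(4,1)–+(4,2)≠ +(4,2)–#(4,3)≠ +(4,2)–+(5,2)= #(4,3)–#(5,3)=  → 3/6 unlike.
Row 5: +(5,0)–+(6,0)= +(5,2)–#(5,3)≠ #(5,3)–+(6,3)≠  → 2/3 unlike.
Row 6: +(6,0)–+(6,1)= +(6,3)–#(6,4)≠  → 1/2 unlike.
Total adjacent occupied pairs: 37; unlike-type pairs: 13.
13/37 is already in lowest terms.

13/37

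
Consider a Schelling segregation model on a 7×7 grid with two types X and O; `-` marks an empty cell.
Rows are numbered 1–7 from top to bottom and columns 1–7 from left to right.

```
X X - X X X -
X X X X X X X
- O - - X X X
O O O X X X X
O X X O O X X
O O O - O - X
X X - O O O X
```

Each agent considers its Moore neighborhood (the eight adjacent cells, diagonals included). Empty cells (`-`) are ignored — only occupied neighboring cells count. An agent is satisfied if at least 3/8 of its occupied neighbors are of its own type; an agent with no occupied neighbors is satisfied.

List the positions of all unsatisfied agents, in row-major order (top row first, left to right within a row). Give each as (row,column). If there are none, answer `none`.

(1,1)X 3/3 ok
(1,2)X 4/4 ok
(1,4)X 4/4 ok
(1,5)X 5/5 ok
(1,6)X 4/4 ok
(2,1)X 3/4 ok
(2,2)X 4/5 ok
(2,3)X 4/5 ok
(2,4)X 5/5 ok
(2,5)X 7/7 ok
(2,6)X 7/7 ok
(2,7)X 4/4 ok
(3,2)O 3/6 ok
(3,5)X 7/7 ok
(3,6)X 8/8 ok
(3,7)X 5/5 ok
(4,1)O 3/4 ok
(4,2)O 4/6 ok
(4,3)O 3/6 ok
(4,4)X 3/6 ok
(4,5)X 5/7 ok
(4,6)X 7/8 ok
(4,7)X 5/5 ok
(5,1)O 4/5 ok
(5,2)X 1/8 unhappy
(5,3)X 2/7 unhappy
(5,4)O 4/7 ok
(5,5)O 2/6 unhappy
(5,6)X 5/7 ok
(5,7)X 4/4 ok
(6,1)O 2/5 ok
(6,2)O 3/7 ok
(6,3)O 3/6 ok
(6,5)O 5/6 ok
(6,7)X 3/4 ok
(7,1)X 1/3 unhappy
(7,2)X 1/4 unhappy
(7,4)O 3/3 ok
(7,5)O 3/3 ok
(7,6)O 2/4 ok
(7,7)X 1/2 ok

(5,2), (5,3), (5,5), (7,1), (7,2)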